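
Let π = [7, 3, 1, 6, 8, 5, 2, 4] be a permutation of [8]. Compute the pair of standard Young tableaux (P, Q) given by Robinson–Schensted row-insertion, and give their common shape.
P = [1, 2, 4] / [3, 5, 8] / [6] / [7];  Q = [1, 4, 5] / [2, 6, 8] / [3] / [7];  common shape = (3, 3, 1, 1)

Row-insert the values π_1, π_2, … into P one at a time, bumping the leftmost entry strictly greater than the inserted value down to the next row. The recording tableau Q records, in position (i, j), the step at which that cell was added to P.
  Insert 7 (step 1): P = [7];  Q = [1]
  Insert 3 (step 2): P = [3] / [7];  Q = [1] / [2]
  Insert 1 (step 3): P = [1] / [3] / [7];  Q = [1] / [2] / [3]
  Insert 6 (step 4): P = [1, 6] / [3] / [7];  Q = [1, 4] / [2] / [3]
  Insert 8 (step 5): P = [1, 6, 8] / [3] / [7];  Q = [1, 4, 5] / [2] / [3]
  Insert 5 (step 6): P = [1, 5, 8] / [3, 6] / [7];  Q = [1, 4, 5] / [2, 6] / [3]
  Insert 2 (step 7): P = [1, 2, 8] / [3, 5] / [6] / [7];  Q = [1, 4, 5] / [2, 6] / [3] / [7]
  Insert 4 (step 8): P = [1, 2, 4] / [3, 5, 8] / [6] / [7];  Q = [1, 4, 5] / [2, 6, 8] / [3] / [7]
Final shape: (3, 3, 1, 1).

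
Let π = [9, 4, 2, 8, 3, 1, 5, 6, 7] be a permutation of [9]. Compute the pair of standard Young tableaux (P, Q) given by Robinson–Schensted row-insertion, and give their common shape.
P = [1, 3, 5, 6, 7] / [2, 8] / [4] / [9];  Q = [1, 4, 7, 8, 9] / [2, 5] / [3] / [6];  common shape = (5, 2, 1, 1)

Row-insert the values π_1, π_2, … into P one at a time, bumping the leftmost entry strictly greater than the inserted value down to the next row. The recording tableau Q records, in position (i, j), the step at which that cell was added to P.
  Insert 9 (step 1): P = [9];  Q = [1]
  Insert 4 (step 2): P = [4] / [9];  Q = [1] / [2]
  Insert 2 (step 3): P = [2] / [4] / [9];  Q = [1] / [2] / [3]
  Insert 8 (step 4): P = [2, 8] / [4] / [9];  Q = [1, 4] / [2] / [3]
  Insert 3 (step 5): P = [2, 3] / [4, 8] / [9];  Q = [1, 4] / [2, 5] / [3]
  Insert 1 (step 6): P = [1, 3] / [2, 8] / [4] / [9];  Q = [1, 4] / [2, 5] / [3] / [6]
  Insert 5 (step 7): P = [1, 3, 5] / [2, 8] / [4] / [9];  Q = [1, 4, 7] / [2, 5] / [3] / [6]
  Insert 6 (step 8): P = [1, 3, 5, 6] / [2, 8] / [4] / [9];  Q = [1, 4, 7, 8] / [2, 5] / [3] / [6]
  Insert 7 (step 9): P = [1, 3, 5, 6, 7] / [2, 8] / [4] / [9];  Q = [1, 4, 7, 8, 9] / [2, 5] / [3] / [6]
Final shape: (5, 2, 1, 1).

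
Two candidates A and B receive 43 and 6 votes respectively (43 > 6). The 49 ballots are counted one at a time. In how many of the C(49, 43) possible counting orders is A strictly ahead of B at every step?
Strict-lead orderings = 10559208

Total orderings of the 49 votes with 43 for A: C(49, 43) = 13983816. By the Bertrand ballot formula (Cycle Lemma / reflection principle), the number of orderings in which A is strictly ahead of B throughout is (p − q)/(p + q) · C(p + q, p) = (43 − 6)/(43 + 6) · 13983816 = 10559208.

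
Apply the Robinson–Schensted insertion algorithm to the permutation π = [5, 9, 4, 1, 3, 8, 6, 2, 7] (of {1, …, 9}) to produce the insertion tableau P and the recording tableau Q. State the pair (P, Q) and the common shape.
P = [1, 2, 6, 7] / [3, 8] / [4, 9] / [5];  Q = [1, 2, 6, 9] / [3, 5] / [4, 7] / [8];  common shape = (4, 2, 2, 1)

Row-insert the values π_1, π_2, … into P one at a time, bumping the leftmost entry strictly greater than the inserted value down to the next row. The recording tableau Q records, in position (i, j), the step at which that cell was added to P.
  Insert 5 (step 1): P = [5];  Q = [1]
  Insert 9 (step 2): P = [5, 9];  Q = [1, 2]
  Insert 4 (step 3): P = [4, 9] / [5];  Q = [1, 2] / [3]
  Insert 1 (step 4): P = [1, 9] / [4] / [5];  Q = [1, 2] / [3] / [4]
  Insert 3 (step 5): P = [1, 3] / [4, 9] / [5];  Q = [1, 2] / [3, 5] / [4]
  Insert 8 (step 6): P = [1, 3, 8] / [4, 9] / [5];  Q = [1, 2, 6] / [3, 5] / [4]
  Insert 6 (step 7): P = [1, 3, 6] / [4, 8] / [5, 9];  Q = [1, 2, 6] / [3, 5] / [4, 7]
  Insert 2 (step 8): P = [1, 2, 6] / [3, 8] / [4, 9] / [5];  Q = [1, 2, 6] / [3, 5] / [4, 7] / [8]
  Insert 7 (step 9): P = [1, 2, 6, 7] / [3, 8] / [4, 9] / [5];  Q = [1, 2, 6, 9] / [3, 5] / [4, 7] / [8]
Final shape: (4, 2, 2, 1).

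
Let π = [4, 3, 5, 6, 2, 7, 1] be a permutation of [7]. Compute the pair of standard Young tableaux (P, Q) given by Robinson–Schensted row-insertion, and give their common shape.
P = [1, 5, 6, 7] / [2] / [3] / [4];  Q = [1, 3, 4, 6] / [2] / [5] / [7];  common shape = (4, 1, 1, 1)

Row-insert the values π_1, π_2, … into P one at a time, bumping the leftmost entry strictly greater than the inserted value down to the next row. The recording tableau Q records, in position (i, j), the step at which that cell was added to P.
  Insert 4 (step 1): P = [4];  Q = [1]
  Insert 3 (step 2): P = [3] / [4];  Q = [1] / [2]
  Insert 5 (step 3): P = [3, 5] / [4];  Q = [1, 3] / [2]
  Insert 6 (step 4): P = [3, 5, 6] / [4];  Q = [1, 3, 4] / [2]
  Insert 2 (step 5): P = [2, 5, 6] / [3] / [4];  Q = [1, 3, 4] / [2] / [5]
  Insert 7 (step 6): P = [2, 5, 6, 7] / [3] / [4];  Q = [1, 3, 4, 6] / [2] / [5]
  Insert 1 (step 7): P = [1, 5, 6, 7] / [2] / [3] / [4];  Q = [1, 3, 4, 6] / [2] / [5] / [7]
Final shape: (4, 1, 1, 1).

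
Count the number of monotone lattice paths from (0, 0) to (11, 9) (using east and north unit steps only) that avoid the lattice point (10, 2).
Number of paths = 167432

Total paths from (0, 0) to (11, 9): C(20, 11) = 167960. Paths through (10, 2): (paths (0, 0) → (10, 2)) × (paths (10, 2) → (11, 9)) = C(12, 10) · C(8, 1) = 66 · 8 = 528. Avoidance count = 167960 − 528 = 167432.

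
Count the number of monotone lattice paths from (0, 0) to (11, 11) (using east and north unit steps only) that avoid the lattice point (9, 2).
Number of paths = 702407

Total paths from (0, 0) to (11, 11): C(22, 11) = 705432. Paths through (9, 2): (paths (0, 0) → (9, 2)) × (paths (9, 2) → (11, 11)) = C(11, 9) · C(11, 2) = 55 · 55 = 3025. Avoidance count = 705432 − 3025 = 702407.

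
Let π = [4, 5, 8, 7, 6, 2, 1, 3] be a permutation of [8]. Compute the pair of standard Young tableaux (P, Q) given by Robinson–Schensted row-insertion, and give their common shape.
P = [1, 3, 6] / [2, 5] / [4] / [7] / [8];  Q = [1, 2, 3] / [4, 8] / [5] / [6] / [7];  common shape = (3, 2, 1, 1, 1)

Row-insert the values π_1, π_2, … into P one at a time, bumping the leftmost entry strictly greater than the inserted value down to the next row. The recording tableau Q records, in position (i, j), the step at which that cell was added to P.
  Insert 4 (step 1): P = [4];  Q = [1]
  Insert 5 (step 2): P = [4, 5];  Q = [1, 2]
  Insert 8 (step 3): P = [4, 5, 8];  Q = [1, 2, 3]
  Insert 7 (step 4): P = [4, 5, 7] / [8];  Q = [1, 2, 3] / [4]
  Insert 6 (step 5): P = [4, 5, 6] / [7] / [8];  Q = [1, 2, 3] / [4] / [5]
  Insert 2 (step 6): P = [2, 5, 6] / [4] / [7] / [8];  Q = [1, 2, 3] / [4] / [5] / [6]
  Insert 1 (step 7): P = [1, 5, 6] / [2] / [4] / [7] / [8];  Q = [1, 2, 3] / [4] / [5] / [6] / [7]
  Insert 3 (step 8): P = [1, 3, 6] / [2, 5] / [4] / [7] / [8];  Q = [1, 2, 3] / [4, 8] / [5] / [6] / [7]
Final shape: (3, 2, 1, 1, 1).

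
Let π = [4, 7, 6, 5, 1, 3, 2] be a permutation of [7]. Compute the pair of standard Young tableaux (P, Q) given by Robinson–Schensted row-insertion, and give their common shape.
P = [1, 2] / [3, 5] / [4] / [6] / [7];  Q = [1, 2] / [3, 6] / [4] / [5] / [7];  common shape = (2, 2, 1, 1, 1)

Row-insert the values π_1, π_2, … into P one at a time, bumping the leftmost entry strictly greater than the inserted value down to the next row. The recording tableau Q records, in position (i, j), the step at which that cell was added to P.
  Insert 4 (step 1): P = [4];  Q = [1]
  Insert 7 (step 2): P = [4, 7];  Q = [1, 2]
  Insert 6 (step 3): P = [4, 6] / [7];  Q = [1, 2] / [3]
  Insert 5 (step 4): P = [4, 5] / [6] / [7];  Q = [1, 2] / [3] / [4]
  Insert 1 (step 5): P = [1, 5] / [4] / [6] / [7];  Q = [1, 2] / [3] / [4] / [5]
  Insert 3 (step 6): P = [1, 3] / [4, 5] / [6] / [7];  Q = [1, 2] / [3, 6] / [4] / [5]
  Insert 2 (step 7): P = [1, 2] / [3, 5] / [4] / [6] / [7];  Q = [1, 2] / [3, 6] / [4] / [5] / [7]
Final shape: (2, 2, 1, 1, 1).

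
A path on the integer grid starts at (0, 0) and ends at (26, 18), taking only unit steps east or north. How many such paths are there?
Number of paths = 1029530696964

A monotone lattice path from (0, 0) to (26, 18) consists of 26 east steps and 18 north steps in some order, so it is determined by which 26 of the 44 steps are east. The count is C(44, 26) = 1029530696964.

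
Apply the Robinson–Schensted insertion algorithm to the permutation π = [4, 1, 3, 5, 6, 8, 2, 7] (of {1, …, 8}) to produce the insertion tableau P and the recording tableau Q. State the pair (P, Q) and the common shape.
P = [1, 2, 5, 6, 7] / [3, 8] / [4];  Q = [1, 3, 4, 5, 6] / [2, 8] / [7];  common shape = (5, 2, 1)

Row-insert the values π_1, π_2, … into P one at a time, bumping the leftmost entry strictly greater than the inserted value down to the next row. The recording tableau Q records, in position (i, j), the step at which that cell was added to P.
  Insert 4 (step 1): P = [4];  Q = [1]
  Insert 1 (step 2): P = [1] / [4];  Q = [1] / [2]
  Insert 3 (step 3): P = [1, 3] / [4];  Q = [1, 3] / [2]
  Insert 5 (step 4): P = [1, 3, 5] / [4];  Q = [1, 3, 4] / [2]
  Insert 6 (step 5): P = [1, 3, 5, 6] / [4];  Q = [1, 3, 4, 5] / [2]
  Insert 8 (step 6): P = [1, 3, 5, 6, 8] / [4];  Q = [1, 3, 4, 5, 6] / [2]
  Insert 2 (step 7): P = [1, 2, 5, 6, 8] / [3] / [4];  Q = [1, 3, 4, 5, 6] / [2] / [7]
  Insert 7 (step 8): P = [1, 2, 5, 6, 7] / [3, 8] / [4];  Q = [1, 3, 4, 5, 6] / [2, 8] / [7]
Final shape: (5, 2, 1).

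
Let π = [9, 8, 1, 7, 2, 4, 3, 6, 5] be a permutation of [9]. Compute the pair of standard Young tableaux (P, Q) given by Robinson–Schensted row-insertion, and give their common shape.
P = [1, 2, 3, 5] / [4, 6] / [7] / [8] / [9];  Q = [1, 4, 6, 8] / [2, 9] / [3] / [5] / [7];  common shape = (4, 2, 1, 1, 1)

Row-insert the values π_1, π_2, … into P one at a time, bumping the leftmost entry strictly greater than the inserted value down to the next row. The recording tableau Q records, in position (i, j), the step at which that cell was added to P.
  Insert 9 (step 1): P = [9];  Q = [1]
  Insert 8 (step 2): P = [8] / [9];  Q = [1] / [2]
  Insert 1 (step 3): P = [1] / [8] / [9];  Q = [1] / [2] / [3]
  Insert 7 (step 4): P = [1, 7] / [8] / [9];  Q = [1, 4] / [2] / [3]
  Insert 2 (step 5): P = [1, 2] / [7] / [8] / [9];  Q = [1, 4] / [2] / [3] / [5]
  Insert 4 (step 6): P = [1, 2, 4] / [7] / [8] / [9];  Q = [1, 4, 6] / [2] / [3] / [5]
  Insert 3 (step 7): P = [1, 2, 3] / [4] / [7] / [8] / [9];  Q = [1, 4, 6] / [2] / [3] / [5] / [7]
  Insert 6 (step 8): P = [1, 2, 3, 6] / [4] / [7] / [8] / [9];  Q = [1, 4, 6, 8] / [2] / [3] / [5] / [7]
  Insert 5 (step 9): P = [1, 2, 3, 5] / [4, 6] / [7] / [8] / [9];  Q = [1, 4, 6, 8] / [2, 9] / [3] / [5] / [7]
Final shape: (4, 2, 1, 1, 1).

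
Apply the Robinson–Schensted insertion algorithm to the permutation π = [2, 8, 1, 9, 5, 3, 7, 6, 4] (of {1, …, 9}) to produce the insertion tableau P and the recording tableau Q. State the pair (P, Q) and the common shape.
P = [1, 3, 4] / [2, 5, 6] / [7, 9] / [8];  Q = [1, 2, 4] / [3, 5, 7] / [6, 8] / [9];  common shape = (3, 3, 2, 1)

Row-insert the values π_1, π_2, … into P one at a time, bumping the leftmost entry strictly greater than the inserted value down to the next row. The recording tableau Q records, in position (i, j), the step at which that cell was added to P.
  Insert 2 (step 1): P = [2];  Q = [1]
  Insert 8 (step 2): P = [2, 8];  Q = [1, 2]
  Insert 1 (step 3): P = [1, 8] / [2];  Q = [1, 2] / [3]
  Insert 9 (step 4): P = [1, 8, 9] / [2];  Q = [1, 2, 4] / [3]
  Insert 5 (step 5): P = [1, 5, 9] / [2, 8];  Q = [1, 2, 4] / [3, 5]
  Insert 3 (step 6): P = [1, 3, 9] / [2, 5] / [8];  Q = [1, 2, 4] / [3, 5] / [6]
  Insert 7 (step 7): P = [1, 3, 7] / [2, 5, 9] / [8];  Q = [1, 2, 4] / [3, 5, 7] / [6]
  Insert 6 (step 8): P = [1, 3, 6] / [2, 5, 7] / [8, 9];  Q = [1, 2, 4] / [3, 5, 7] / [6, 8]
  Insert 4 (step 9): P = [1, 3, 4] / [2, 5, 6] / [7, 9] / [8];  Q = [1, 2, 4] / [3, 5, 7] / [6, 8] / [9]
Final shape: (3, 3, 2, 1).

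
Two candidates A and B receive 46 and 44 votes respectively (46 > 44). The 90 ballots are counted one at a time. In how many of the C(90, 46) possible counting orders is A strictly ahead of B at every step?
Strict-lead orderings = 2257117854077248073253720

Total orderings of the 90 votes with 46 for A: C(90, 46) = 101570303433476163296417400. By the Bertrand ballot formula (Cycle Lemma / reflection principle), the number of orderings in which A is strictly ahead of B throughout is (p − q)/(p + q) · C(p + q, p) = (46 − 44)/(46 + 44) · 101570303433476163296417400 = 2257117854077248073253720.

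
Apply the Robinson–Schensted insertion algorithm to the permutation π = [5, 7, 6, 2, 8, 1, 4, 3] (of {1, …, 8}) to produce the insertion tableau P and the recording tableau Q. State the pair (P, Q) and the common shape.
P = [1, 3, 8] / [2, 4] / [5, 6] / [7];  Q = [1, 2, 5] / [3, 7] / [4, 8] / [6];  common shape = (3, 2, 2, 1)

Row-insert the values π_1, π_2, … into P one at a time, bumping the leftmost entry strictly greater than the inserted value down to the next row. The recording tableau Q records, in position (i, j), the step at which that cell was added to P.
  Insert 5 (step 1): P = [5];  Q = [1]
  Insert 7 (step 2): P = [5, 7];  Q = [1, 2]
  Insert 6 (step 3): P = [5, 6] / [7];  Q = [1, 2] / [3]
  Insert 2 (step 4): P = [2, 6] / [5] / [7];  Q = [1, 2] / [3] / [4]
  Insert 8 (step 5): P = [2, 6, 8] / [5] / [7];  Q = [1, 2, 5] / [3] / [4]
  Insert 1 (step 6): P = [1, 6, 8] / [2] / [5] / [7];  Q = [1, 2, 5] / [3] / [4] / [6]
  Insert 4 (step 7): P = [1, 4, 8] / [2, 6] / [5] / [7];  Q = [1, 2, 5] / [3, 7] / [4] / [6]
  Insert 3 (step 8): P = [1, 3, 8] / [2, 4] / [5, 6] / [7];  Q = [1, 2, 5] / [3, 7] / [4, 8] / [6]
Final shape: (3, 2, 2, 1).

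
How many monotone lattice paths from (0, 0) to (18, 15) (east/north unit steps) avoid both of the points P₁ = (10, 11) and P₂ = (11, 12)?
Number of paths = 784966380

Inclusion–exclusion. Total paths: C(33, 18) = 1037158320. Through P₁: C(21, 10)·C(12, 8) = 174594420. Through P₂: C(23, 11)·C(10, 7) = 162249360. Since P₁ is strictly southwest of P₂, a monotone path through both must visit P₁ then P₂; paths through both = C(21, 10)·C(2, 1)·C(10, 7) = 84651840. Avoid both = 1037158320 − 174594420 − 162249360 + 84651840 = 784966380.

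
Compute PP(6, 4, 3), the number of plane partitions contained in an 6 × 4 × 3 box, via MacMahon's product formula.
PP(6, 4, 3) = 457380

Evaluate the triple product over i = 1..6, j = 1..4, k = 1..3. The factors are (2/1) · (3/2) · (4/3) · (3/2) · (4/3) · (5/4) · (4/3) · (5/4) · … (72 factors total). The numerators and denominators telescope so the product is an integer; carrying out the multiplication exactly gives PP(6, 4, 3) = 457380.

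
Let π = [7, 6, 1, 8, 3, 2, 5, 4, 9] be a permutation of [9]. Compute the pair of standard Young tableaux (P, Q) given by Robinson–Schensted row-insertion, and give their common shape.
P = [1, 2, 4, 9] / [3, 5] / [6, 8] / [7];  Q = [1, 4, 7, 9] / [2, 5] / [3, 8] / [6];  common shape = (4, 2, 2, 1)

Row-insert the values π_1, π_2, … into P one at a time, bumping the leftmost entry strictly greater than the inserted value down to the next row. The recording tableau Q records, in position (i, j), the step at which that cell was added to P.
  Insert 7 (step 1): P = [7];  Q = [1]
  Insert 6 (step 2): P = [6] / [7];  Q = [1] / [2]
  Insert 1 (step 3): P = [1] / [6] / [7];  Q = [1] / [2] / [3]
  Insert 8 (step 4): P = [1, 8] / [6] / [7];  Q = [1, 4] / [2] / [3]
  Insert 3 (step 5): P = [1, 3] / [6, 8] / [7];  Q = [1, 4] / [2, 5] / [3]
  Insert 2 (step 6): P = [1, 2] / [3, 8] / [6] / [7];  Q = [1, 4] / [2, 5] / [3] / [6]
  Insert 5 (step 7): P = [1, 2, 5] / [3, 8] / [6] / [7];  Q = [1, 4, 7] / [2, 5] / [3] / [6]
  Insert 4 (step 8): P = [1, 2, 4] / [3, 5] / [6, 8] / [7];  Q = [1, 4, 7] / [2, 5] / [3, 8] / [6]
  Insert 9 (step 9): P = [1, 2, 4, 9] / [3, 5] / [6, 8] / [7];  Q = [1, 4, 7, 9] / [2, 5] / [3, 8] / [6]
Final shape: (4, 2, 2, 1).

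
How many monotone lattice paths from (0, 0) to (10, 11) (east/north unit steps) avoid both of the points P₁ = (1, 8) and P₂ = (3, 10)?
Number of paths = 348880

Inclusion–exclusion. Total paths: C(21, 10) = 352716. Through P₁: C(9, 1)·C(12, 9) = 1980. Through P₂: C(13, 3)·C(8, 7) = 2288. Since P₁ is strictly southwest of P₂, a monotone path through both must visit P₁ then P₂; paths through both = C(9, 1)·C(4, 2)·C(8, 7) = 432. Avoid both = 352716 − 1980 − 2288 + 432 = 348880.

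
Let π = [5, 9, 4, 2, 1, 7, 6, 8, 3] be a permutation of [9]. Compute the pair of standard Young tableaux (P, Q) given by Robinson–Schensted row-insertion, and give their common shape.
P = [1, 3, 8] / [2, 6] / [4, 7] / [5, 9];  Q = [1, 2, 8] / [3, 6] / [4, 7] / [5, 9];  common shape = (3, 2, 2, 2)

Row-insert the values π_1, π_2, … into P one at a time, bumping the leftmost entry strictly greater than the inserted value down to the next row. The recording tableau Q records, in position (i, j), the step at which that cell was added to P.
  Insert 5 (step 1): P = [5];  Q = [1]
  Insert 9 (step 2): P = [5, 9];  Q = [1, 2]
  Insert 4 (step 3): P = [4, 9] / [5];  Q = [1, 2] / [3]
  Insert 2 (step 4): P = [2, 9] / [4] / [5];  Q = [1, 2] / [3] / [4]
  Insert 1 (step 5): P = [1, 9] / [2] / [4] / [5];  Q = [1, 2] / [3] / [4] / [5]
  Insert 7 (step 6): P = [1, 7] / [2, 9] / [4] / [5];  Q = [1, 2] / [3, 6] / [4] / [5]
  Insert 6 (step 7): P = [1, 6] / [2, 7] / [4, 9] / [5];  Q = [1, 2] / [3, 6] / [4, 7] / [5]
  Insert 8 (step 8): P = [1, 6, 8] / [2, 7] / [4, 9] / [5];  Q = [1, 2, 8] / [3, 6] / [4, 7] / [5]
  Insert 3 (step 9): P = [1, 3, 8] / [2, 6] / [4, 7] / [5, 9];  Q = [1, 2, 8] / [3, 6] / [4, 7] / [5, 9]
Final shape: (3, 2, 2, 2).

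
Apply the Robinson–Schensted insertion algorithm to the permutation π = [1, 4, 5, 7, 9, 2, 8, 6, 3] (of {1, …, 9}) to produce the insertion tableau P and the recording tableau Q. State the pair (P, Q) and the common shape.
P = [1, 2, 3, 6, 8] / [4, 5] / [7] / [9];  Q = [1, 2, 3, 4, 5] / [6, 7] / [8] / [9];  common shape = (5, 2, 1, 1)

Row-insert the values π_1, π_2, … into P one at a time, bumping the leftmost entry strictly greater than the inserted value down to the next row. The recording tableau Q records, in position (i, j), the step at which that cell was added to P.
  Insert 1 (step 1): P = [1];  Q = [1]
  Insert 4 (step 2): P = [1, 4];  Q = [1, 2]
  Insert 5 (step 3): P = [1, 4, 5];  Q = [1, 2, 3]
  Insert 7 (step 4): P = [1, 4, 5, 7];  Q = [1, 2, 3, 4]
  Insert 9 (step 5): P = [1, 4, 5, 7, 9];  Q = [1, 2, 3, 4, 5]
  Insert 2 (step 6): P = [1, 2, 5, 7, 9] / [4];  Q = [1, 2, 3, 4, 5] / [6]
  Insert 8 (step 7): P = [1, 2, 5, 7, 8] / [4, 9];  Q = [1, 2, 3, 4, 5] / [6, 7]
  Insert 6 (step 8): P = [1, 2, 5, 6, 8] / [4, 7] / [9];  Q = [1, 2, 3, 4, 5] / [6, 7] / [8]
  Insert 3 (step 9): P = [1, 2, 3, 6, 8] / [4, 5] / [7] / [9];  Q = [1, 2, 3, 4, 5] / [6, 7] / [8] / [9]
Final shape: (5, 2, 1, 1).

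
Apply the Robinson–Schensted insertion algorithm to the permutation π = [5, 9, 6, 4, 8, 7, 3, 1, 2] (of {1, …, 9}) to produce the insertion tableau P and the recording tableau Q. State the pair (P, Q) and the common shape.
P = [1, 2, 7] / [3, 6] / [4, 8] / [5] / [9];  Q = [1, 2, 5] / [3, 6] / [4, 9] / [7] / [8];  common shape = (3, 2, 2, 1, 1)

Row-insert the values π_1, π_2, … into P one at a time, bumping the leftmost entry strictly greater than the inserted value down to the next row. The recording tableau Q records, in position (i, j), the step at which that cell was added to P.
  Insert 5 (step 1): P = [5];  Q = [1]
  Insert 9 (step 2): P = [5, 9];  Q = [1, 2]
  Insert 6 (step 3): P = [5, 6] / [9];  Q = [1, 2] / [3]
  Insert 4 (step 4): P = [4, 6] / [5] / [9];  Q = [1, 2] / [3] / [4]
  Insert 8 (step 5): P = [4, 6, 8] / [5] / [9];  Q = [1, 2, 5] / [3] / [4]
  Insert 7 (step 6): P = [4, 6, 7] / [5, 8] / [9];  Q = [1, 2, 5] / [3, 6] / [4]
  Insert 3 (step 7): P = [3, 6, 7] / [4, 8] / [5] / [9];  Q = [1, 2, 5] / [3, 6] / [4] / [7]
  Insert 1 (step 8): P = [1, 6, 7] / [3, 8] / [4] / [5] / [9];  Q = [1, 2, 5] / [3, 6] / [4] / [7] / [8]
  Insert 2 (step 9): P = [1, 2, 7] / [3, 6] / [4, 8] / [5] / [9];  Q = [1, 2, 5] / [3, 6] / [4, 9] / [7] / [8]
Final shape: (3, 2, 2, 1, 1).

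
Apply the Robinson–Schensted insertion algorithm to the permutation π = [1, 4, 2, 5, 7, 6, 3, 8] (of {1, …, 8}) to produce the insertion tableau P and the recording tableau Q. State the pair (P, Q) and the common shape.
P = [1, 2, 3, 6, 8] / [4, 5] / [7];  Q = [1, 2, 4, 5, 8] / [3, 6] / [7];  common shape = (5, 2, 1)

Row-insert the values π_1, π_2, … into P one at a time, bumping the leftmost entry strictly greater than the inserted value down to the next row. The recording tableau Q records, in position (i, j), the step at which that cell was added to P.
  Insert 1 (step 1): P = [1];  Q = [1]
  Insert 4 (step 2): P = [1, 4];  Q = [1, 2]
  Insert 2 (step 3): P = [1, 2] / [4];  Q = [1, 2] / [3]
  Insert 5 (step 4): P = [1, 2, 5] / [4];  Q = [1, 2, 4] / [3]
  Insert 7 (step 5): P = [1, 2, 5, 7] / [4];  Q = [1, 2, 4, 5] / [3]
  Insert 6 (step 6): P = [1, 2, 5, 6] / [4, 7];  Q = [1, 2, 4, 5] / [3, 6]
  Insert 3 (step 7): P = [1, 2, 3, 6] / [4, 5] / [7];  Q = [1, 2, 4, 5] / [3, 6] / [7]
  Insert 8 (step 8): P = [1, 2, 3, 6, 8] / [4, 5] / [7];  Q = [1, 2, 4, 5, 8] / [3, 6] / [7]
Final shape: (5, 2, 1).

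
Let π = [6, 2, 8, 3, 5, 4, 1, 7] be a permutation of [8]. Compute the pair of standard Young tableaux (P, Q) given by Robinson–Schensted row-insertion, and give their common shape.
P = [1, 3, 4, 7] / [2, 8] / [5] / [6];  Q = [1, 3, 5, 8] / [2, 4] / [6] / [7];  common shape = (4, 2, 1, 1)

Row-insert the values π_1, π_2, … into P one at a time, bumping the leftmost entry strictly greater than the inserted value down to the next row. The recording tableau Q records, in position (i, j), the step at which that cell was added to P.
  Insert 6 (step 1): P = [6];  Q = [1]
  Insert 2 (step 2): P = [2] / [6];  Q = [1] / [2]
  Insert 8 (step 3): P = [2, 8] / [6];  Q = [1, 3] / [2]
  Insert 3 (step 4): P = [2, 3] / [6, 8];  Q = [1, 3] / [2, 4]
  Insert 5 (step 5): P = [2, 3, 5] / [6, 8];  Q = [1, 3, 5] / [2, 4]
  Insert 4 (step 6): P = [2, 3, 4] / [5, 8] / [6];  Q = [1, 3, 5] / [2, 4] / [6]
  Insert 1 (step 7): P = [1, 3, 4] / [2, 8] / [5] / [6];  Q = [1, 3, 5] / [2, 4] / [6] / [7]
  Insert 7 (step 8): P = [1, 3, 4, 7] / [2, 8] / [5] / [6];  Q = [1, 3, 5, 8] / [2, 4] / [6] / [7]
Final shape: (4, 2, 1, 1).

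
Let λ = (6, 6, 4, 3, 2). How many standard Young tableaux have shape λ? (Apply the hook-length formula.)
# SYT of shape (6, 6, 4, 3, 2) = 362121760

Hook-length formula: f^λ = n! / Π hook(c), product over all cells c of the Young diagram. For λ = (6, 6, 4, 3, 2), n = 21 boxes. Hook lengths by row (left-to-right, top-to-bottom): [10, 9, 7, 5, 3, 2]; [9, 8, 6, 4, 2, 1]; [6, 5, 3, 1]; [4, 3, 1]; [2, 1]. Product of hooks = 141087744000. So f^λ = 21! / 141087744000 = 51090942171709440000 / 141087744000 = 362121760.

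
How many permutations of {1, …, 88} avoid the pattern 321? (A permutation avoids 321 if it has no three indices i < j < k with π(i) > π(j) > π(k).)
C_88 = 64633260585762914370496637486146181462681535261000

These 321-avoiding permutations are counted by the Catalan number C_n = (1/(n + 1)) · C(2n, n). For n = 88: C_88 = (1/89) · C(176, 88) = 5752360192132899378974200736267010150178656638229000/89 = 64633260585762914370496637486146181462681535261000.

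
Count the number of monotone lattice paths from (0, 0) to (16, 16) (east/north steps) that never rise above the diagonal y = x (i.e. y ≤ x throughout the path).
Number of paths = 35357670

By the reflection principle (André's argument), the number of monotone paths to (16, 16) with n ≤ m that never go above y = x is C(32, 16) − C(32, 17) = 601080390 − 565722720 = 35357670.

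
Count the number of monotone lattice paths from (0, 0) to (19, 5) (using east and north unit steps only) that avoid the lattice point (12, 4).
Number of paths = 27944

Total paths from (0, 0) to (19, 5): C(24, 19) = 42504. Paths through (12, 4): (paths (0, 0) → (12, 4)) × (paths (12, 4) → (19, 5)) = C(16, 12) · C(8, 7) = 1820 · 8 = 14560. Avoidance count = 42504 − 14560 = 27944.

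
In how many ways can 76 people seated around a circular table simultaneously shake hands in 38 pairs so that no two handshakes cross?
C_38 = 176733862787006701400

These noncrossing handshakes are counted by the Catalan number C_n = (1/(n + 1)) · C(2n, n). For n = 38: C_38 = (1/39) · C(76, 38) = 6892620648693261354600/39 = 176733862787006701400.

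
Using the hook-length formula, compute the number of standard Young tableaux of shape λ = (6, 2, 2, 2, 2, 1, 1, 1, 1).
# SYT of shape (6, 2, 2, 2, 2, 1, 1, 1, 1) = 1215500

Hook-length formula: f^λ = n! / Π hook(c), product over all cells c of the Young diagram. For λ = (6, 2, 2, 2, 2, 1, 1, 1, 1), n = 18 boxes. Hook lengths by row (left-to-right, top-to-bottom): [14, 9, 4, 3, 2, 1]; [9, 4]; [8, 3]; [7, 2]; [6, 1]; [4]; [3]; [2]; [1]. Product of hooks = 5267275776. So f^λ = 18! / 5267275776 = 6402373705728000 / 5267275776 = 1215500.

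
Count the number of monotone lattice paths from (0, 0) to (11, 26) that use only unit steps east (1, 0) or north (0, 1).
Number of paths = 854992152

A monotone lattice path from (0, 0) to (11, 26) consists of 11 east steps and 26 north steps in some order, so it is determined by which 11 of the 37 steps are east. The count is C(37, 11) = 854992152.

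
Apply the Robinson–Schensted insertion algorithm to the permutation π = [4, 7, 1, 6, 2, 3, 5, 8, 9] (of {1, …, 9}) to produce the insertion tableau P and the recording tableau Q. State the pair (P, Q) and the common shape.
P = [1, 2, 3, 5, 8, 9] / [4, 6] / [7];  Q = [1, 2, 6, 7, 8, 9] / [3, 4] / [5];  common shape = (6, 2, 1)

Row-insert the values π_1, π_2, … into P one at a time, bumping the leftmost entry strictly greater than the inserted value down to the next row. The recording tableau Q records, in position (i, j), the step at which that cell was added to P.
  Insert 4 (step 1): P = [4];  Q = [1]
  Insert 7 (step 2): P = [4, 7];  Q = [1, 2]
  Insert 1 (step 3): P = [1, 7] / [4];  Q = [1, 2] / [3]
  Insert 6 (step 4): P = [1, 6] / [4, 7];  Q = [1, 2] / [3, 4]
  Insert 2 (step 5): P = [1, 2] / [4, 6] / [7];  Q = [1, 2] / [3, 4] / [5]
  Insert 3 (step 6): P = [1, 2, 3] / [4, 6] / [7];  Q = [1, 2, 6] / [3, 4] / [5]
  Insert 5 (step 7): P = [1, 2, 3, 5] / [4, 6] / [7];  Q = [1, 2, 6, 7] / [3, 4] / [5]
  Insert 8 (step 8): P = [1, 2, 3, 5, 8] / [4, 6] / [7];  Q = [1, 2, 6, 7, 8] / [3, 4] / [5]
  Insert 9 (step 9): P = [1, 2, 3, 5, 8, 9] / [4, 6] / [7];  Q = [1, 2, 6, 7, 8, 9] / [3, 4] / [5]
Final shape: (6, 2, 1).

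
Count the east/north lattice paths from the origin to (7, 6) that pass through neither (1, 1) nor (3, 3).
Number of paths = 512

Inclusion–exclusion. Total paths: C(13, 7) = 1716. Through P₁: C(2, 1)·C(11, 6) = 924. Through P₂: C(6, 3)·C(7, 4) = 700. Since P₁ is strictly southwest of P₂, a monotone path through both must visit P₁ then P₂; paths through both = C(2, 1)·C(4, 2)·C(7, 4) = 420. Avoid both = 1716 − 924 − 700 + 420 = 512.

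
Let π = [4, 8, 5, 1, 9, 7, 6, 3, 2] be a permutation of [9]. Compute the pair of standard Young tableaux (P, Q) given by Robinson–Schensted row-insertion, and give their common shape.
P = [1, 2, 6] / [3, 5] / [4, 9] / [7] / [8];  Q = [1, 2, 5] / [3, 6] / [4, 7] / [8] / [9];  common shape = (3, 2, 2, 1, 1)

Row-insert the values π_1, π_2, … into P one at a time, bumping the leftmost entry strictly greater than the inserted value down to the next row. The recording tableau Q records, in position (i, j), the step at which that cell was added to P.
  Insert 4 (step 1): P = [4];  Q = [1]
  Insert 8 (step 2): P = [4, 8];  Q = [1, 2]
  Insert 5 (step 3): P = [4, 5] / [8];  Q = [1, 2] / [3]
  Insert 1 (step 4): P = [1, 5] / [4] / [8];  Q = [1, 2] / [3] / [4]
  Insert 9 (step 5): P = [1, 5, 9] / [4] / [8];  Q = [1, 2, 5] / [3] / [4]
  Insert 7 (step 6): P = [1, 5, 7] / [4, 9] / [8];  Q = [1, 2, 5] / [3, 6] / [4]
  Insert 6 (step 7): P = [1, 5, 6] / [4, 7] / [8, 9];  Q = [1, 2, 5] / [3, 6] / [4, 7]
  Insert 3 (step 8): P = [1, 3, 6] / [4, 5] / [7, 9] / [8];  Q = [1, 2, 5] / [3, 6] / [4, 7] / [8]
  Insert 2 (step 9): P = [1, 2, 6] / [3, 5] / [4, 9] / [7] / [8];  Q = [1, 2, 5] / [3, 6] / [4, 7] / [8] / [9]
Final shape: (3, 2, 2, 1, 1).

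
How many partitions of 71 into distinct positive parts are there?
q(71) = 32992

A partition into distinct parts is a strictly decreasing sequence summing to n. The recurrence d(n, m) = d(n, m−1) + d(n−m, m−1) (use part m at most once) with q(n) = d(n, n) gives q(71) = 32992. (Euler's theorem: # distinct-part partitions = # odd-part partitions.)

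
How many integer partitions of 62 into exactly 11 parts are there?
p(62, 11 parts) = 91058

Partitions of n into exactly k parts are in bijection with partitions of n − k into at most k parts (subtract 1 from each part). So p(62, exactly 11) = p(51, parts ≤ 11). Computing via the recurrence p(m, j) = p(m, j−1) + p(m−j, j) gives 91058.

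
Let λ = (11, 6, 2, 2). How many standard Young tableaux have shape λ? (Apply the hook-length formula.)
# SYT of shape (11, 6, 2, 2) = 28779300

Hook-length formula: f^λ = n! / Π hook(c), product over all cells c of the Young diagram. For λ = (11, 6, 2, 2), n = 21 boxes. Hook lengths by row (left-to-right, top-to-bottom): [14, 13, 10, 9, 8, 7, 5, 4, 3, 2, 1]; [8, 7, 4, 3, 2, 1]; [3, 2]; [2, 1]. Product of hooks = 1775267020800. So f^λ = 21! / 1775267020800 = 51090942171709440000 / 1775267020800 = 28779300.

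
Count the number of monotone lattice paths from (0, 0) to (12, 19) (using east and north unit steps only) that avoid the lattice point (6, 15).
Number of paths = 129725085

Total paths from (0, 0) to (12, 19): C(31, 12) = 141120525. Paths through (6, 15): (paths (0, 0) → (6, 15)) × (paths (6, 15) → (12, 19)) = C(21, 6) · C(10, 6) = 54264 · 210 = 11395440. Avoidance count = 141120525 − 11395440 = 129725085.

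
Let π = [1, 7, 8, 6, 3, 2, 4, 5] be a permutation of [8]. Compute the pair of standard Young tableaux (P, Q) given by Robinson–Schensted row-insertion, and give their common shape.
P = [1, 2, 4, 5] / [3, 8] / [6] / [7];  Q = [1, 2, 3, 8] / [4, 7] / [5] / [6];  common shape = (4, 2, 1, 1)

Row-insert the values π_1, π_2, … into P one at a time, bumping the leftmost entry strictly greater than the inserted value down to the next row. The recording tableau Q records, in position (i, j), the step at which that cell was added to P.
  Insert 1 (step 1): P = [1];  Q = [1]
  Insert 7 (step 2): P = [1, 7];  Q = [1, 2]
  Insert 8 (step 3): P = [1, 7, 8];  Q = [1, 2, 3]
  Insert 6 (step 4): P = [1, 6, 8] / [7];  Q = [1, 2, 3] / [4]
  Insert 3 (step 5): P = [1, 3, 8] / [6] / [7];  Q = [1, 2, 3] / [4] / [5]
  Insert 2 (step 6): P = [1, 2, 8] / [3] / [6] / [7];  Q = [1, 2, 3] / [4] / [5] / [6]
  Insert 4 (step 7): P = [1, 2, 4] / [3, 8] / [6] / [7];  Q = [1, 2, 3] / [4, 7] / [5] / [6]
  Insert 5 (step 8): P = [1, 2, 4, 5] / [3, 8] / [6] / [7];  Q = [1, 2, 3, 8] / [4, 7] / [5] / [6]
Final shape: (4, 2, 1, 1).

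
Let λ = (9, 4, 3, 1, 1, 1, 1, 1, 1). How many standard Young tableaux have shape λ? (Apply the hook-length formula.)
# SYT of shape (9, 4, 3, 1, 1, 1, 1, 1, 1) = 511230720

Hook-length formula: f^λ = n! / Π hook(c), product over all cells c of the Young diagram. For λ = (9, 4, 3, 1, 1, 1, 1, 1, 1), n = 22 boxes. Hook lengths by row (left-to-right, top-to-bottom): [17, 10, 9, 7, 5, 4, 3, 2, 1]; [11, 4, 3, 1]; [9, 2, 1]; [6]; [5]; [4]; [3]; [2]; [1]. Product of hooks = 2198617344000. So f^λ = 22! / 2198617344000 = 1124000727777607680000 / 2198617344000 = 511230720.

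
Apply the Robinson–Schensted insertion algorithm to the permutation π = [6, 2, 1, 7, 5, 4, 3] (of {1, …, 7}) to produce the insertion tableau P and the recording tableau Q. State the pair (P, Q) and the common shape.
P = [1, 3] / [2, 4] / [5, 7] / [6];  Q = [1, 4] / [2, 5] / [3, 6] / [7];  common shape = (2, 2, 2, 1)

Row-insert the values π_1, π_2, … into P one at a time, bumping the leftmost entry strictly greater than the inserted value down to the next row. The recording tableau Q records, in position (i, j), the step at which that cell was added to P.
  Insert 6 (step 1): P = [6];  Q = [1]
  Insert 2 (step 2): P = [2] / [6];  Q = [1] / [2]
  Insert 1 (step 3): P = [1] / [2] / [6];  Q = [1] / [2] / [3]
  Insert 7 (step 4): P = [1, 7] / [2] / [6];  Q = [1, 4] / [2] / [3]
  Insert 5 (step 5): P = [1, 5] / [2, 7] / [6];  Q = [1, 4] / [2, 5] / [3]
  Insert 4 (step 6): P = [1, 4] / [2, 5] / [6, 7];  Q = [1, 4] / [2, 5] / [3, 6]
  Insert 3 (step 7): P = [1, 3] / [2, 4] / [5, 7] / [6];  Q = [1, 4] / [2, 5] / [3, 6] / [7]
Final shape: (2, 2, 2, 1).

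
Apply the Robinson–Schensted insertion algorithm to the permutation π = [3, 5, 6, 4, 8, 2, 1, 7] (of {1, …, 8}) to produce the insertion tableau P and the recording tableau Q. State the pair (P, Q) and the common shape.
P = [1, 4, 6, 7] / [2, 8] / [3] / [5];  Q = [1, 2, 3, 5] / [4, 8] / [6] / [7];  common shape = (4, 2, 1, 1)

Row-insert the values π_1, π_2, … into P one at a time, bumping the leftmost entry strictly greater than the inserted value down to the next row. The recording tableau Q records, in position (i, j), the step at which that cell was added to P.
  Insert 3 (step 1): P = [3];  Q = [1]
  Insert 5 (step 2): P = [3, 5];  Q = [1, 2]
  Insert 6 (step 3): P = [3, 5, 6];  Q = [1, 2, 3]
  Insert 4 (step 4): P = [3, 4, 6] / [5];  Q = [1, 2, 3] / [4]
  Insert 8 (step 5): P = [3, 4, 6, 8] / [5];  Q = [1, 2, 3, 5] / [4]
  Insert 2 (step 6): P = [2, 4, 6, 8] / [3] / [5];  Q = [1, 2, 3, 5] / [4] / [6]
  Insert 1 (step 7): P = [1, 4, 6, 8] / [2] / [3] / [5];  Q = [1, 2, 3, 5] / [4] / [6] / [7]
  Insert 7 (step 8): P = [1, 4, 6, 7] / [2, 8] / [3] / [5];  Q = [1, 2, 3, 5] / [4, 8] / [6] / [7]
Final shape: (4, 2, 1, 1).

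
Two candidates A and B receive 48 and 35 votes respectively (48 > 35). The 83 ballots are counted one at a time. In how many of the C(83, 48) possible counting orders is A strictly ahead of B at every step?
Strict-lead orderings = 48175752788199864180990

Total orderings of the 83 votes with 48 for A: C(83, 48) = 307583652416968363617090. By the Bertrand ballot formula (Cycle Lemma / reflection principle), the number of orderings in which A is strictly ahead of B throughout is (p − q)/(p + q) · C(p + q, p) = (48 − 35)/(48 + 35) · 307583652416968363617090 = 48175752788199864180990.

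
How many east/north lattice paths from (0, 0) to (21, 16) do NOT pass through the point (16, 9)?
Number of paths = 11257738470

Total paths from (0, 0) to (21, 16): C(37, 21) = 12875774670. Paths through (16, 9): (paths (0, 0) → (16, 9)) × (paths (16, 9) → (21, 16)) = C(25, 16) · C(12, 5) = 2042975 · 792 = 1618036200. Avoidance count = 12875774670 − 1618036200 = 11257738470.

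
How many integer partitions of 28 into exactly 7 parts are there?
p(28, 7 parts) = 436

Partitions of n into exactly k parts are in bijection with partitions of n − k into at most k parts (subtract 1 from each part). So p(28, exactly 7) = p(21, parts ≤ 7). Computing via the recurrence p(m, j) = p(m, j−1) + p(m−j, j) gives 436.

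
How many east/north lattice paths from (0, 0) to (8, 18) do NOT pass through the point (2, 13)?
Number of paths = 1513765

Total paths from (0, 0) to (8, 18): C(26, 8) = 1562275. Paths through (2, 13): (paths (0, 0) → (2, 13)) × (paths (2, 13) → (8, 18)) = C(15, 2) · C(11, 6) = 105 · 462 = 48510. Avoidance count = 1562275 − 48510 = 1513765.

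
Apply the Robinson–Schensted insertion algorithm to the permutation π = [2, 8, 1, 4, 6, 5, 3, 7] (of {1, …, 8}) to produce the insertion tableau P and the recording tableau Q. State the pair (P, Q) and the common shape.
P = [1, 3, 5, 7] / [2, 4] / [6] / [8];  Q = [1, 2, 5, 8] / [3, 4] / [6] / [7];  common shape = (4, 2, 1, 1)

Row-insert the values π_1, π_2, … into P one at a time, bumping the leftmost entry strictly greater than the inserted value down to the next row. The recording tableau Q records, in position (i, j), the step at which that cell was added to P.
  Insert 2 (step 1): P = [2];  Q = [1]
  Insert 8 (step 2): P = [2, 8];  Q = [1, 2]
  Insert 1 (step 3): P = [1, 8] / [2];  Q = [1, 2] / [3]
  Insert 4 (step 4): P = [1, 4] / [2, 8];  Q = [1, 2] / [3, 4]
  Insert 6 (step 5): P = [1, 4, 6] / [2, 8];  Q = [1, 2, 5] / [3, 4]
  Insert 5 (step 6): P = [1, 4, 5] / [2, 6] / [8];  Q = [1, 2, 5] / [3, 4] / [6]
  Insert 3 (step 7): P = [1, 3, 5] / [2, 4] / [6] / [8];  Q = [1, 2, 5] / [3, 4] / [6] / [7]
  Insert 7 (step 8): P = [1, 3, 5, 7] / [2, 4] / [6] / [8];  Q = [1, 2, 5, 8] / [3, 4] / [6] / [7]
Final shape: (4, 2, 1, 1).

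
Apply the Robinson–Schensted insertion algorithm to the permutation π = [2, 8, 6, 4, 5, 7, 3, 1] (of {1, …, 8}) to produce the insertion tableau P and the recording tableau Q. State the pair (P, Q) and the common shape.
P = [1, 3, 5, 7] / [2] / [4] / [6] / [8];  Q = [1, 2, 5, 6] / [3] / [4] / [7] / [8];  common shape = (4, 1, 1, 1, 1)

Row-insert the values π_1, π_2, … into P one at a time, bumping the leftmost entry strictly greater than the inserted value down to the next row. The recording tableau Q records, in position (i, j), the step at which that cell was added to P.
  Insert 2 (step 1): P = [2];  Q = [1]
  Insert 8 (step 2): P = [2, 8];  Q = [1, 2]
  Insert 6 (step 3): P = [2, 6] / [8];  Q = [1, 2] / [3]
  Insert 4 (step 4): P = [2, 4] / [6] / [8];  Q = [1, 2] / [3] / [4]
  Insert 5 (step 5): P = [2, 4, 5] / [6] / [8];  Q = [1, 2, 5] / [3] / [4]
  Insert 7 (step 6): P = [2, 4, 5, 7] / [6] / [8];  Q = [1, 2, 5, 6] / [3] / [4]
  Insert 3 (step 7): P = [2, 3, 5, 7] / [4] / [6] / [8];  Q = [1, 2, 5, 6] / [3] / [4] / [7]
  Insert 1 (step 8): P = [1, 3, 5, 7] / [2] / [4] / [6] / [8];  Q = [1, 2, 5, 6] / [3] / [4] / [7] / [8]
Final shape: (4, 1, 1, 1, 1).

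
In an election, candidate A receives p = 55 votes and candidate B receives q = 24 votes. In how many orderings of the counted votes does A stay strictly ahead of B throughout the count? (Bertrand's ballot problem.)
Strict-lead orderings = 44564183800500860860

Total orderings of the 79 votes with 55 for A: C(79, 55) = 113566790975469935740. By the Bertrand ballot formula (Cycle Lemma / reflection principle), the number of orderings in which A is strictly ahead of B throughout is (p − q)/(p + q) · C(p + q, p) = (55 − 24)/(55 + 24) · 113566790975469935740 = 44564183800500860860.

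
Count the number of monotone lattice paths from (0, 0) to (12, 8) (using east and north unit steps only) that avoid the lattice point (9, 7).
Number of paths = 80210

Total paths from (0, 0) to (12, 8): C(20, 12) = 125970. Paths through (9, 7): (paths (0, 0) → (9, 7)) × (paths (9, 7) → (12, 8)) = C(16, 9) · C(4, 3) = 11440 · 4 = 45760. Avoidance count = 125970 − 45760 = 80210.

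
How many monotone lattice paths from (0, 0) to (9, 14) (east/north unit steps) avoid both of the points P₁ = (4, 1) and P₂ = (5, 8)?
Number of paths = 512480

Inclusion–exclusion. Total paths: C(23, 9) = 817190. Through P₁: C(5, 4)·C(18, 5) = 42840. Through P₂: C(13, 5)·C(10, 4) = 270270. Since P₁ is strictly southwest of P₂, a monotone path through both must visit P₁ then P₂; paths through both = C(5, 4)·C(8, 1)·C(10, 4) = 8400. Avoid both = 817190 − 42840 − 270270 + 8400 = 512480.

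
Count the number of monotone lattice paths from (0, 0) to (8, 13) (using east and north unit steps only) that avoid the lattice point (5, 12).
Number of paths = 178738

Total paths from (0, 0) to (8, 13): C(21, 8) = 203490. Paths through (5, 12): (paths (0, 0) → (5, 12)) × (paths (5, 12) → (8, 13)) = C(17, 5) · C(4, 3) = 6188 · 4 = 24752. Avoidance count = 203490 − 24752 = 178738.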